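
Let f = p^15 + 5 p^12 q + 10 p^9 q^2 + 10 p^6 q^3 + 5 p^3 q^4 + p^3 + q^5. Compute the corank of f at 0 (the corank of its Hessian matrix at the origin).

2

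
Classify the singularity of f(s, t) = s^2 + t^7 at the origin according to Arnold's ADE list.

The Hessian of f at 0 is [[2, 0], [0, 0]] with rank 1, so corank 1. A Groebner basis of the Jacobian ideal J(f) in C{s,t} is {t^6, s}; counting standard monomials gives mu = 6. Corank 1: A-series; mu = 6 gives A_6.

A6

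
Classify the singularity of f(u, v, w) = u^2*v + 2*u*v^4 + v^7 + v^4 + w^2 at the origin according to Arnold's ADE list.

D_5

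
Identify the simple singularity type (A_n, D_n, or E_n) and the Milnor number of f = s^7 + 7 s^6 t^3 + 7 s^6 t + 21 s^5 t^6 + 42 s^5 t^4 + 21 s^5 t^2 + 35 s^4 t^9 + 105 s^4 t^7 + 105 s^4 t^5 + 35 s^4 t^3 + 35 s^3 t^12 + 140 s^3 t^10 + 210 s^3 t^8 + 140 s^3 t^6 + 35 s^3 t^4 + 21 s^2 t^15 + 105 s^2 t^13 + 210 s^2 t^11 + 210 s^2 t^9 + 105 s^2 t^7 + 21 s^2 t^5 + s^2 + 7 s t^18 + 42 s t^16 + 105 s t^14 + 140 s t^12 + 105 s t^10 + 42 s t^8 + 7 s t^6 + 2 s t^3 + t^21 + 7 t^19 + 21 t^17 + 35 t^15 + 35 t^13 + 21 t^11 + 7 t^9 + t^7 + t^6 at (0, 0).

Type A_{6}, Milnor number mu = 6.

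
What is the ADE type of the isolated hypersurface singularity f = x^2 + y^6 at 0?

A_{5}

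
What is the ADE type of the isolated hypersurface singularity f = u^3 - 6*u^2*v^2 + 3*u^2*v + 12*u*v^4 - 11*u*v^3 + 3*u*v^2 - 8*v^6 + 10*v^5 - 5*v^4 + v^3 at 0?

The Hessian of f at 0 is [[0, 0], [0, 0]] with rank 0, so corank 2. A Groebner basis of the Jacobian ideal J(f) in C{u,v} is {-u^2/4 - u*v/2 + v^4 - v^3/12 - v^2/4, u^3 - 7*u^2/4 - 7*u*v/2 + 5*v^3/12 - 7*v^2/4, u^2*v + 13*u^2/12 + 13*u*v/6 - 23*v^3/36 + 13*v^2/12, -u^2/2 + u*v^2 - u*v + 5*v^3/6 - v^2/2}; counting standard monomials gives mu = 7. Corank 2; j^3 = (u + v)^3 is a perfect cube, so E-series; the 4-jet and mu = 7 give E_7.

E7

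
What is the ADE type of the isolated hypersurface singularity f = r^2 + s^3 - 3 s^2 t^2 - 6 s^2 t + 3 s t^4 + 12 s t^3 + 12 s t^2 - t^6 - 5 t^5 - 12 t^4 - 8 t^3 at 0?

E8

The Hessian of f at 0 has rank 1. Corank 2; j^3 = (s - 2*t)^3 is a perfect cube, so E-series; the 5-jet and mu = 8 give E_8.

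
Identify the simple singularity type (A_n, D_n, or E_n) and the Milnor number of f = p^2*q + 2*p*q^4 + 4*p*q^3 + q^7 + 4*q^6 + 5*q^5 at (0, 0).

Type D6, Milnor number mu = 6.

The Hessian of f at 0 is [[0, 0], [0, 0]] with rank 0, so corank 2. A Groebner basis of the Jacobian ideal J(f) in C{p,q} is {p^3, p^2*q, -2*p^2 + p*q^2, -p^2/2 + p*q/2 + q^3}; counting standard monomials gives mu = 6. Corank 2; j^3 = p^2*q has shape L^2 M (L != M), so D-series; mu = 6 gives D_6.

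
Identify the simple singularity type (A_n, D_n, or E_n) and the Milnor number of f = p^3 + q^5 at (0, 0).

The Hessian of f at 0 is [[0, 0], [0, 0]] with rank 0, so corank 2. A Groebner basis of the Jacobian ideal J(f) in C{p,q} is {q^4, p^2}; counting standard monomials gives mu = 8. Corank 2; j^3 = p^3 is a perfect cube, so E-series; the 5-jet and mu = 8 give E_8.

Type E8, Milnor number mu = 8.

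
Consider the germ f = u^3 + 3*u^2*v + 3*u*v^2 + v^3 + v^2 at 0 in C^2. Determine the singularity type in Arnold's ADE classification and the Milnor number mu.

Type A2, Milnor number mu = 2.

The Hessian of f at 0 is [[0, 0], [0, 2]] with rank 1, so corank 1. A Groebner basis of the Jacobian ideal J(f) in C{u,v} is {u^2, v}; counting standard monomials gives mu = 2. Corank 1: A-series; mu = 2 gives A_2.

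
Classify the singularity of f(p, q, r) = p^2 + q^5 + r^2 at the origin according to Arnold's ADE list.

A4

The Hessian of f at 0 has rank 2. Corank 1: A-series; mu = 4 gives A_4.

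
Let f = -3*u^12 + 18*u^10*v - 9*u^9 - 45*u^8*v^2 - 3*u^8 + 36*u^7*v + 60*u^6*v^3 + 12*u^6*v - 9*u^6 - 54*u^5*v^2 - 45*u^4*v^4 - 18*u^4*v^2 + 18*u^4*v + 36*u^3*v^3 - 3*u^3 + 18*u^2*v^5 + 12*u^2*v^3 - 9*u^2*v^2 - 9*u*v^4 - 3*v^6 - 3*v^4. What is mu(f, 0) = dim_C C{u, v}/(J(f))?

6

The Hessian of f at 0 has rank 0. Corank 2; j^3 = -3*u^3 is a perfect cube, so E-series; the 4-jet and mu = 6 give E_6.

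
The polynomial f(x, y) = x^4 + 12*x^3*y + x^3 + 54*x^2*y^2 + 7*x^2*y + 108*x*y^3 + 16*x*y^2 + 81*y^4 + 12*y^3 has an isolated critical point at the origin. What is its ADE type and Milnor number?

The Hessian of f at 0 is [[0, 0], [0, 0]] with rank 0, so corank 2. A Groebner basis of the Jacobian ideal J(f) in C{x,y} is {x*y^2 + x*y/2 + y^2, -x*y/4 + y^3 - y^2/2, x^2 + 5*x*y + 6*y^2}; counting standard monomials gives mu = 5. Corank 2; j^3 = (x + 2*y)^2*(x + 3*y) has shape L^2 M (L != M), so D-series; mu = 5 gives D_5.

Type D5, Milnor number mu = 5.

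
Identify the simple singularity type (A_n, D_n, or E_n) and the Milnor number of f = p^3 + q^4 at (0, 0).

The Hessian of f at 0 is [[0, 0], [0, 0]] with rank 0, so corank 2. A Groebner basis of the Jacobian ideal J(f) in C{p,q} is {q^3, p^2}; counting standard monomials gives mu = 6. Corank 2; j^3 = p^3 is a perfect cube, so E-series; the 4-jet and mu = 6 give E_6.

Type E_6, Milnor number mu = 6.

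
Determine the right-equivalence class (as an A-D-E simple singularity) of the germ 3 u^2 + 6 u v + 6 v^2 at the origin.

The Hessian of f at 0 has rank 2. Corank 0: nondegenerate Morse point, so A_1.

A_{1}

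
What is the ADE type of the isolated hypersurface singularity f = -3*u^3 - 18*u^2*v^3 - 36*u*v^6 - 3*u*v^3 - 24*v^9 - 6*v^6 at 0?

The Hessian of f at 0 has rank 0. Corank 2; j^3 = -3*u^3 is a perfect cube, so E-series; the 4-jet and mu = 7 give E_7.

E_7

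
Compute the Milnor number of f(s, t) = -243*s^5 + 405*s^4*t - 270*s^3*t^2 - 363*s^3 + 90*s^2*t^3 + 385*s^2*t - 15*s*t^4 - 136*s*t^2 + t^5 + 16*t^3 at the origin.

6

The Hessian of f at 0 has rank 0. Corank 2; j^3 = -(3*s - t)*(11*s - 4*t)^2 has shape L^2 M (L != M), so D-series; mu = 6 gives D_6.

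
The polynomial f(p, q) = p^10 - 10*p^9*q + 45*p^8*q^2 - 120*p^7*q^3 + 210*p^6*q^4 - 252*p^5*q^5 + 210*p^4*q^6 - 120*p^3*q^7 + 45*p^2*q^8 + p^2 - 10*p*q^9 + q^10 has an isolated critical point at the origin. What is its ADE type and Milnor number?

Type A9, Milnor number mu = 9.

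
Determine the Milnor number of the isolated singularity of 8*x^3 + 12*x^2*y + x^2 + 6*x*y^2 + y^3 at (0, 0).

The Hessian of f at 0 is [[2, 0], [0, 0]] with rank 1, so corank 1. A Groebner basis of the Jacobian ideal J(f) in C{x,y} is {y^2, x}; counting standard monomials gives mu = 2. Corank 1: A-series; mu = 2 gives A_2.

2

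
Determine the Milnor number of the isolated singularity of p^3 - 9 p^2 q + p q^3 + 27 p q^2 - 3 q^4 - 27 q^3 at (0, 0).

7

The Hessian of f at 0 has rank 0. Corank 2; j^3 = (p - 3*q)^3 is a perfect cube, so E-series; the 4-jet and mu = 7 give E_7.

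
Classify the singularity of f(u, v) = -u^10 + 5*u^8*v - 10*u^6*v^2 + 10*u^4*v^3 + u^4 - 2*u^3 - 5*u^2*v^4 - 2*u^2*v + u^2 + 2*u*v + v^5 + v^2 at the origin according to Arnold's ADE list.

A_4

The Hessian of f at 0 has rank 1. Corank 1: A-series; mu = 4 gives A_4.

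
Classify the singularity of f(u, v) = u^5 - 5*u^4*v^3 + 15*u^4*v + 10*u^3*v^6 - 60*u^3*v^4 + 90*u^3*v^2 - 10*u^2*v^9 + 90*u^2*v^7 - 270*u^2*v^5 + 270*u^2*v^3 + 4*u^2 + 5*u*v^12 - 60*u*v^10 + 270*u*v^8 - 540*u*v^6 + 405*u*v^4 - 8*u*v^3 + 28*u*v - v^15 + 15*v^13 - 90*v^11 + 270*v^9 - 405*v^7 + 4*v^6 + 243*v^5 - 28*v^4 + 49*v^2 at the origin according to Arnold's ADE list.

A_{4}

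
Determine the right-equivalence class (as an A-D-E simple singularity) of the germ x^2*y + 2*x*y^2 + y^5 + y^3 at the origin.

D_6

The Hessian of f at 0 has rank 0. Corank 2; j^3 = y*(x + y)^2 has shape L^2 M (L != M), so D-series; mu = 6 gives D_6.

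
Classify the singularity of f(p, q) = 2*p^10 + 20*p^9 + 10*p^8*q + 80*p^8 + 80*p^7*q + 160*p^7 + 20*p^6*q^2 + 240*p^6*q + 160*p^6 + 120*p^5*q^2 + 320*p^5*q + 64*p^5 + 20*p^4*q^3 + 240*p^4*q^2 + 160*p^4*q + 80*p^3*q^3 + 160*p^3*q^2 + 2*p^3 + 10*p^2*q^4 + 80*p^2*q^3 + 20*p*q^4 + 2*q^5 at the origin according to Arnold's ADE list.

The Hessian of f at 0 is [[0, 0], [0, 0]] with rank 0, so corank 2. A Groebner basis of the Jacobian ideal J(f) in C{p,q} is {q^5, p*q^3 + q^4/8, p^2}; counting standard monomials gives mu = 8. Corank 2; j^3 = 2*p^3 is a perfect cube, so E-series; the 5-jet and mu = 8 give E_8.

E_{8}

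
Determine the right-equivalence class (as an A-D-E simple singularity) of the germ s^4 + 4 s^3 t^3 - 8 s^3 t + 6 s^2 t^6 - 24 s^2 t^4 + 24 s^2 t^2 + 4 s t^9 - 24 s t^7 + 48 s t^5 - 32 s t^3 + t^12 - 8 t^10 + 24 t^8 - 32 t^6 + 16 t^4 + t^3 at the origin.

E6

The Hessian of f at 0 is [[0, 0], [0, 0]] with rank 0, so corank 2. A Groebner basis of the Jacobian ideal J(f) in C{s,t} is {s^3 - 6*s^2*t, t^2}; counting standard monomials gives mu = 6. Corank 2; j^3 = t^3 is a perfect cube, so E-series; the 4-jet and mu = 6 give E_6.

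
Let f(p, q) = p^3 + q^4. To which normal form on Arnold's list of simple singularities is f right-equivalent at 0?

E_6

The Hessian of f at 0 is [[0, 0], [0, 0]] with rank 0, so corank 2. A Groebner basis of the Jacobian ideal J(f) in C{p,q} is {q^3, p^2}; counting standard monomials gives mu = 6. Corank 2; j^3 = p^3 is a perfect cube, so E-series; the 4-jet and mu = 6 give E_6.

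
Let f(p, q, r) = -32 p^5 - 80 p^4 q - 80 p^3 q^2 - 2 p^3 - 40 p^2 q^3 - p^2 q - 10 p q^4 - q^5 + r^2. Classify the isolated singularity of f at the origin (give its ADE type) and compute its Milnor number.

Type D6, Milnor number mu = 6.

The Hessian of f at 0 has rank 1. Corank 2; j^3 = -p^2*(2*p + q) has shape L^2 M (L != M), so D-series; mu = 6 gives D_6.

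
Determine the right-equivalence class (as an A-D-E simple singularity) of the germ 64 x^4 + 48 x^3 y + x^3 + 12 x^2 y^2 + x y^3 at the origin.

The Hessian of f at 0 is [[0, 0], [0, 0]] with rank 0, so corank 2. A Groebner basis of the Jacobian ideal J(f) in C{x,y} is {3*x^2/16 + y^4 + y^3/16, x^3, x^2*y - x^2/16 - y^3/48, x^2/2 + x*y^2 + y^3/6}; counting standard monomials gives mu = 7. Corank 2; j^3 = x^3 is a perfect cube, so E-series; the 4-jet and mu = 7 give E_7.

E_{7}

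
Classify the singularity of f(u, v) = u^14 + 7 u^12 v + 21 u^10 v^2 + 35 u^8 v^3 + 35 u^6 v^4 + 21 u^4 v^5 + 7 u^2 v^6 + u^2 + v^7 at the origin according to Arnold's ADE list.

A6

The Hessian of f at 0 has rank 1. Corank 1: A-series; mu = 6 gives A_6.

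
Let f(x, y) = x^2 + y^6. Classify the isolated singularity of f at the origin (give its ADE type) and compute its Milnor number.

Type A_{5}, Milnor number mu = 5.

The Hessian of f at 0 is [[2, 0], [0, 0]] with rank 1, so corank 1. A Groebner basis of the Jacobian ideal J(f) in C{x,y} is {y^5, x}; counting standard monomials gives mu = 5. Corank 1: A-series; mu = 5 gives A_5.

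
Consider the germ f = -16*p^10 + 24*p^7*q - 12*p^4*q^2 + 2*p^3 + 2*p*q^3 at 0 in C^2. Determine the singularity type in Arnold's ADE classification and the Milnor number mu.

The Hessian of f at 0 has rank 0. Corank 2; j^3 = 2*p^3 is a perfect cube, so E-series; the 4-jet and mu = 7 give E_7.

Type E_{7}, Milnor number mu = 7.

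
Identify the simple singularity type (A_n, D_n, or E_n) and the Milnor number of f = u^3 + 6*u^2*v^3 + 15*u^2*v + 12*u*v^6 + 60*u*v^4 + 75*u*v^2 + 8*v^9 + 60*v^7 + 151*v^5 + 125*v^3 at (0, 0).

The Hessian of f at 0 is [[0, 0], [0, 0]] with rank 0, so corank 2. A Groebner basis of the Jacobian ideal J(f) in C{u,v} is {u^2/4 + u*v^3 + 5*u*v/2 + 25*v^2/4, v^4, u^3 - 75*u*v^2 - 250*v^3, u^2*v + 10*u*v^2 + 25*v^3}; counting standard monomials gives mu = 8. Corank 2; j^3 = (u + 5*v)^3 is a perfect cube, so E-series; the 5-jet and mu = 8 give E_8.

Type E8, Milnor number mu = 8.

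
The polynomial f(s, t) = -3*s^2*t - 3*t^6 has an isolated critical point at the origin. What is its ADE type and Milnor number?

The Hessian of f at 0 has rank 0. Corank 2; j^3 = -3*s^2*t has shape L^2 M (L != M), so D-series; mu = 7 gives D_7.

Type D7, Milnor number mu = 7.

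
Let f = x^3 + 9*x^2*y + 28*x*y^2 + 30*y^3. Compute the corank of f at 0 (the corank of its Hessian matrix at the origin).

2

Hessian at 0 has rank 0.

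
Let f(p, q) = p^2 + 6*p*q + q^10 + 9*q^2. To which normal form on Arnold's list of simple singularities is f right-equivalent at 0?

A_9

The Hessian of f at 0 has rank 1. Corank 1: A-series; mu = 9 gives A_9.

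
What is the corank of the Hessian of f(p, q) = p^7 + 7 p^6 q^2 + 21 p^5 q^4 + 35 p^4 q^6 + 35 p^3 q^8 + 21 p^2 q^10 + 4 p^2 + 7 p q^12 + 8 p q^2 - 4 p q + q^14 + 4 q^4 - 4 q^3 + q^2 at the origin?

The Hessian at 0 is [[8, -4], [-4, 2]] of rank 1; hence corank 1.

1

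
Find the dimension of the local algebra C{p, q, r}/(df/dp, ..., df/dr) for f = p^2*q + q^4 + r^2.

The Hessian of f at 0 is [[0, 0, 0], [0, 0, 0], [0, 0, 2]] with rank 1, so corank 2. A Groebner basis of the Jacobian ideal J(f) in C{p,q,r} is {p^3, p^2/4 + q^3, p*q, r}; counting standard monomials gives mu = 5. Corank 2; j^3 = p^2*q has shape L^2 M (L != M), so D-series; mu = 5 gives D_5.

5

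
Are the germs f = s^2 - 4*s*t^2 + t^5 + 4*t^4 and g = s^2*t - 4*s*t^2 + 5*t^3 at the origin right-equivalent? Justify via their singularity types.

No.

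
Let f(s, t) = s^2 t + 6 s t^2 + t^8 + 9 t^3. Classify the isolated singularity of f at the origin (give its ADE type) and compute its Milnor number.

Type D9, Milnor number mu = 9.

The Hessian of f at 0 has rank 0. Corank 2; j^3 = t*(s + 3*t)^2 has shape L^2 M (L != M), so D-series; mu = 9 gives D_9.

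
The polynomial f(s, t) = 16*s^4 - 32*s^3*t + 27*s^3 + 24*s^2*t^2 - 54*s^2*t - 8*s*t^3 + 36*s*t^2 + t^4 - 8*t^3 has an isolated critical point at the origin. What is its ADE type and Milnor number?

Type E_6, Milnor number mu = 6.

The Hessian of f at 0 is [[0, 0], [0, 0]] with rank 0, so corank 2. A Groebner basis of the Jacobian ideal J(f) in C{s,t} is {t^4, s*t^2 - 11*t^3/18, s^2 - 4*s*t/3 + 4*t^2/9}; counting standard monomials gives mu = 6. Corank 2; j^3 = (3*s - 2*t)^3 is a perfect cube, so E-series; the 4-jet and mu = 6 give E_6.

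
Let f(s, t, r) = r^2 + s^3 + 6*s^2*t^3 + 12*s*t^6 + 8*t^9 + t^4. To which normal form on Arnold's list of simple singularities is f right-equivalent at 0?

E_6

The Hessian of f at 0 is [[0, 0, 0], [0, 0, 0], [0, 0, 2]] with rank 1, so corank 2. A Groebner basis of the Jacobian ideal J(f) in C{s,t,r} is {t^3, s^2, r}; counting standard monomials gives mu = 6. Corank 2; j^3 = s^3 is a perfect cube, so E-series; the 4-jet and mu = 6 give E_6.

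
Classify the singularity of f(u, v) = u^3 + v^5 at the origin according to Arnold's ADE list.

E_8

The Hessian of f at 0 has rank 0. Corank 2; j^3 = u^3 is a perfect cube, so E-series; the 5-jet and mu = 8 give E_8.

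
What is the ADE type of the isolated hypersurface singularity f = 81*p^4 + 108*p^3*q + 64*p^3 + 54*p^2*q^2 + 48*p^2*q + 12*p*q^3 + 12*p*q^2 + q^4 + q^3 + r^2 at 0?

E_6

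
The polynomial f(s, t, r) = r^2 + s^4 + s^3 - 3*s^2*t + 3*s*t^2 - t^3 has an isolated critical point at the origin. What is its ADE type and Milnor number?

Type E6, Milnor number mu = 6.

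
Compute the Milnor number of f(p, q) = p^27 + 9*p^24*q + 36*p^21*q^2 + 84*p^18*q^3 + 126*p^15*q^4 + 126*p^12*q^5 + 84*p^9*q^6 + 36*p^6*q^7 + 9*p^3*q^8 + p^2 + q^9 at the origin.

8

The Hessian of f at 0 is [[2, 0], [0, 0]] with rank 1, so corank 1. A Groebner basis of the Jacobian ideal J(f) in C{p,q} is {q^8, p}; counting standard monomials gives mu = 8. Corank 1: A-series; mu = 8 gives A_8.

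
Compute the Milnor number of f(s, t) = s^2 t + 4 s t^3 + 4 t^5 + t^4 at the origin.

The Hessian of f at 0 has rank 0. Corank 2; j^3 = s^2*t has shape L^2 M (L != M), so D-series; mu = 5 gives D_5.

5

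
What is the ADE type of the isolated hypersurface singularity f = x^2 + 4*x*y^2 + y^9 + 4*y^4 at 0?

A_8

The Hessian of f at 0 has rank 1. Corank 1: A-series; mu = 8 gives A_8.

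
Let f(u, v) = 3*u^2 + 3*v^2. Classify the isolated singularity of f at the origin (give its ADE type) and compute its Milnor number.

Type A1, Milnor number mu = 1.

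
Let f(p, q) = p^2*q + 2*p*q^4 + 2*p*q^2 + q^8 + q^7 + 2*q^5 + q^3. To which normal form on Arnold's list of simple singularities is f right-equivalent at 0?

D9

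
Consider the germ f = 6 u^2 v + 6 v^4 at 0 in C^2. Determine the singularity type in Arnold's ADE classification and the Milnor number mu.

Type D_5, Milnor number mu = 5.

The Hessian of f at 0 has rank 0. Corank 2; j^3 = 6*u^2*v has shape L^2 M (L != M), so D-series; mu = 5 gives D_5.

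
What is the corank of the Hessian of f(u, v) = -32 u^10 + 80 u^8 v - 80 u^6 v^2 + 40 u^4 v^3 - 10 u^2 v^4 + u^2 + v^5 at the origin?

1

Hessian at 0 has rank 1.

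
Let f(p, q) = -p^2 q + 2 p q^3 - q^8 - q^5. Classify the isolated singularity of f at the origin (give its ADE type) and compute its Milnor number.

Type D_9, Milnor number mu = 9.

The Hessian of f at 0 has rank 0. Corank 2; j^3 = -p^2*q has shape L^2 M (L != M), so D-series; mu = 9 gives D_9.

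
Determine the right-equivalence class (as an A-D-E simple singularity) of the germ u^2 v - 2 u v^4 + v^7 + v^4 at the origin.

D_{5}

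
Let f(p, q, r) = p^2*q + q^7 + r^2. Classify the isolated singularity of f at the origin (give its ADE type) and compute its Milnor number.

The Hessian of f at 0 has rank 1. Corank 2; j^3 = p^2*q has shape L^2 M (L != M), so D-series; mu = 8 gives D_8.

Type D_{8}, Milnor number mu = 8.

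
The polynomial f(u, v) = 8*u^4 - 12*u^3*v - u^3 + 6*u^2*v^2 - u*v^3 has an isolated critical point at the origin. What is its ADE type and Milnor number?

Type E7, Milnor number mu = 7.

The Hessian of f at 0 has rank 0. Corank 2; j^3 = -u^3 is a perfect cube, so E-series; the 4-jet and mu = 7 give E_7.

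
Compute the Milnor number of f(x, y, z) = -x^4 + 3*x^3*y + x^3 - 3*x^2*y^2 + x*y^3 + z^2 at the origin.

7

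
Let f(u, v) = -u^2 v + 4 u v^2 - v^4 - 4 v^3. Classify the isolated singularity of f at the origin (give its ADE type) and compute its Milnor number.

Type D_{5}, Milnor number mu = 5.

The Hessian of f at 0 has rank 0. Corank 2; j^3 = -v*(u - 2*v)^2 has shape L^2 M (L != M), so D-series; mu = 5 gives D_5.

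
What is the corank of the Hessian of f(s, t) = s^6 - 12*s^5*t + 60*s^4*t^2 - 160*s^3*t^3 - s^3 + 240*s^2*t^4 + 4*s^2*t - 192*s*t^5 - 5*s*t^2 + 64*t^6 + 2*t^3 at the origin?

2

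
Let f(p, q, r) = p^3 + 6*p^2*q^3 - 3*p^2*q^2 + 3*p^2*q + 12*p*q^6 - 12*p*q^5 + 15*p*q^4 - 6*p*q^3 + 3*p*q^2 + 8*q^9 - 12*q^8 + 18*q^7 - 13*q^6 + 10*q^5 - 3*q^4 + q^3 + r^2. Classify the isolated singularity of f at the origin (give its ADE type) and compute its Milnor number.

The Hessian of f at 0 is [[0, 0, 0], [0, 0, 0], [0, 0, 2]] with rank 1, so corank 2. A Groebner basis of the Jacobian ideal J(f) in C{p,q,r} is {p^2/4 + p*q^3 - p*q^2/2 + p*q/2 - q^3/2 + q^2/4, q^4, p^3 - 3*p^2/2 - 3*p*q + q^3 - 3*q^2/2, p^2*q + p^2/2 + p*q^2 + p*q + q^2/2, r}; counting standard monomials gives mu = 8. Corank 2; j^3 = (p + q)^3 is a perfect cube, so E-series; the 5-jet and mu = 8 give E_8.

Type E8, Milnor number mu = 8.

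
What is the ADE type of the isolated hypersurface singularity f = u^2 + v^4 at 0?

A_{3}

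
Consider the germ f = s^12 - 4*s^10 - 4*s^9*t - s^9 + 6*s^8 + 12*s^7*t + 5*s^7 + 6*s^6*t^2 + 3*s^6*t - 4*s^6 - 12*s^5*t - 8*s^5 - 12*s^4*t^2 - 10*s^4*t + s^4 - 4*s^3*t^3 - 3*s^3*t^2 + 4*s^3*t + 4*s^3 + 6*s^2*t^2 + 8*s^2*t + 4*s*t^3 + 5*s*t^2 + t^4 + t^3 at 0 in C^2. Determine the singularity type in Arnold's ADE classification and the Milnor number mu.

The Hessian of f at 0 has rank 0. Corank 2; j^3 = (s + t)*(2*s + t)^2 has shape L^2 M (L != M), so D-series; mu = 5 gives D_5.

Type D_{5}, Milnor number mu = 5.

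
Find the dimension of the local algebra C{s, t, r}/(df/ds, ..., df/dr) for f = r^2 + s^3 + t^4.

The Hessian of f at 0 is [[0, 0, 0], [0, 0, 0], [0, 0, 2]] with rank 1, so corank 2. A Groebner basis of the Jacobian ideal J(f) in C{s,t,r} is {t^3, s^2, r}; counting standard monomials gives mu = 6. Corank 2; j^3 = s^3 is a perfect cube, so E-series; the 4-jet and mu = 6 give E_6.

6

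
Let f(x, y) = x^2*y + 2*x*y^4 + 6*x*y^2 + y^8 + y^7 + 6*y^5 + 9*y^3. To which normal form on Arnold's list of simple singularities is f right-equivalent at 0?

D9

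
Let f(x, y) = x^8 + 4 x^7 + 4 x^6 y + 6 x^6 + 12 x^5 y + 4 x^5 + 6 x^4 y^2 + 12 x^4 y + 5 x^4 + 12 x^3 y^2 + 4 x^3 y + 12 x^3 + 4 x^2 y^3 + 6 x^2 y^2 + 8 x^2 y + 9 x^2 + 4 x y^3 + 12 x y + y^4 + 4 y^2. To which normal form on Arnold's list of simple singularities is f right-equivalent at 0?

A_3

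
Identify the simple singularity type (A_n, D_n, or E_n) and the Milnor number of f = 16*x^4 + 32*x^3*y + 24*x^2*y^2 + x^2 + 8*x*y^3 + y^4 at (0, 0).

The Hessian of f at 0 has rank 1. Corank 1: A-series; mu = 3 gives A_3.

Type A_{3}, Milnor number mu = 3.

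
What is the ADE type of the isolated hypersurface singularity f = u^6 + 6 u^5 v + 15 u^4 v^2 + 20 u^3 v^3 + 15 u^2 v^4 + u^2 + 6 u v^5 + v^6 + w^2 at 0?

The Hessian of f at 0 has rank 2. Corank 1: A-series; mu = 5 gives A_5.

A_5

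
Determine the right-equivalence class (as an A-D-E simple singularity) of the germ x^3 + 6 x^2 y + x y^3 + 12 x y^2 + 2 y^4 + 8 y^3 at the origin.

E7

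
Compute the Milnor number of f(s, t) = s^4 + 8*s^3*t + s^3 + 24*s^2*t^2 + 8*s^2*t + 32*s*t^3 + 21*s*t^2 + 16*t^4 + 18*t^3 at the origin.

5

The Hessian of f at 0 has rank 0. Corank 2; j^3 = (s + 2*t)*(s + 3*t)^2 has shape L^2 M (L != M), so D-series; mu = 5 gives D_5.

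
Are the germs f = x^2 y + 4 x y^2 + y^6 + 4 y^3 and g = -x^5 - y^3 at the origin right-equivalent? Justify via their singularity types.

The Hessian of f at 0 has rank 0. Corank 2; j^3 = y*(x + 2*y)^2 has shape L^2 M (L != M), so D-series; mu = 7 gives D_7. The Hessian of g at 0 has rank 0. Corank 2; j^3 = -y^3 is a perfect cube, so E-series; the 5-jet and mu = 8 give E_8. f is D_7 but g is E_8, hence not right-equivalent.

No.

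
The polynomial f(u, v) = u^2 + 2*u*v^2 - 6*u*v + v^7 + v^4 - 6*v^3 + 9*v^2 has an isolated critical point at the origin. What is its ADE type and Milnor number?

The Hessian of f at 0 has rank 1. Corank 1: A-series; mu = 6 gives A_6.

Type A6, Milnor number mu = 6.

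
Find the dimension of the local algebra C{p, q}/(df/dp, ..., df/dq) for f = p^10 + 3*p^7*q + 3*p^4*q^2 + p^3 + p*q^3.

7

The Hessian of f at 0 has rank 0. Corank 2; j^3 = p^3 is a perfect cube, so E-series; the 4-jet and mu = 7 give E_7.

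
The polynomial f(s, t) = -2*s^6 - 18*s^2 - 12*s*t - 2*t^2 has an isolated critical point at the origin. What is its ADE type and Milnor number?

Type A5, Milnor number mu = 5.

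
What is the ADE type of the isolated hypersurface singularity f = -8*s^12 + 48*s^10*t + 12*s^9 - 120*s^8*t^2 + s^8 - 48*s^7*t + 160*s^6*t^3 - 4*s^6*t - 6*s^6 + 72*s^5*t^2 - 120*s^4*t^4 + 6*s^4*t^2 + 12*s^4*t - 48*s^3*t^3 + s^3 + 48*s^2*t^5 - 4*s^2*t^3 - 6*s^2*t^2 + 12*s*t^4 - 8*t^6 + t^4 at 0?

E6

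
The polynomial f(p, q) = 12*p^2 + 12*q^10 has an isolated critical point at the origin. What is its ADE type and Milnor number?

The Hessian of f at 0 has rank 1. Corank 1: A-series; mu = 9 gives A_9.

Type A9, Milnor number mu = 9.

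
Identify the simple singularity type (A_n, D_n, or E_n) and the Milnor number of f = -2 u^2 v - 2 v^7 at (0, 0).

Type D_8, Milnor number mu = 8.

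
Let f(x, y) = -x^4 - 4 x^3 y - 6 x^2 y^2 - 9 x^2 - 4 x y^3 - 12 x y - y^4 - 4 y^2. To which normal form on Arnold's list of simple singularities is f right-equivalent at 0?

A_{3}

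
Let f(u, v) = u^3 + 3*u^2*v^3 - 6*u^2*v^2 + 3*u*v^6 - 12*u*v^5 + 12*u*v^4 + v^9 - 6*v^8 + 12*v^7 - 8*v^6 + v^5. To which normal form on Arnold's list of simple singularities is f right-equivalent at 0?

E_{8}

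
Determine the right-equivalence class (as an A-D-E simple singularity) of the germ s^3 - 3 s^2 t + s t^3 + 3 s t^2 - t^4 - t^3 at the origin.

E_{7}

The Hessian of f at 0 has rank 0. Corank 2; j^3 = (s - t)^3 is a perfect cube, so E-series; the 4-jet and mu = 7 give E_7.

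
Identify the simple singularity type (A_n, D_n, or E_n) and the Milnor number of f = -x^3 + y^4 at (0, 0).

Type E_6, Milnor number mu = 6.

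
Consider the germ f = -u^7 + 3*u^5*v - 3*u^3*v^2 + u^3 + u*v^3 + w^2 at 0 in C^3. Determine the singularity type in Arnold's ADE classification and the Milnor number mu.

The Hessian of f at 0 is [[0, 0, 0], [0, 0, 0], [0, 0, 2]] with rank 1, so corank 2. A Groebner basis of the Jacobian ideal J(f) in C{u,v,w} is {u^3, u*v^2, 3*u^2 + v^3, w}; counting standard monomials gives mu = 7. Corank 2; j^3 = u^3 is a perfect cube, so E-series; the 4-jet and mu = 7 give E_7.

Type E_7, Milnor number mu = 7.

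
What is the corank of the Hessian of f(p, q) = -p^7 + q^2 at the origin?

1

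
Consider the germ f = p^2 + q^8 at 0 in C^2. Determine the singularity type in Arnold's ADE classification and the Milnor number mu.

Type A_7, Milnor number mu = 7.

The Hessian of f at 0 has rank 1. Corank 1: A-series; mu = 7 gives A_7.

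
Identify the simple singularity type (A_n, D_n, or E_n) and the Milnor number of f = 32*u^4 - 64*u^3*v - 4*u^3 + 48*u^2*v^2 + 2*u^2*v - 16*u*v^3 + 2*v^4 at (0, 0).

Type D_{5}, Milnor number mu = 5.

The Hessian of f at 0 has rank 0. Corank 2; j^3 = -2*u^2*(2*u - v) has shape L^2 M (L != M), so D-series; mu = 5 gives D_5.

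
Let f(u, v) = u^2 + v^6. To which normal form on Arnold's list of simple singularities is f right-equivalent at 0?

The Hessian of f at 0 has rank 1. Corank 1: A-series; mu = 5 gives A_5.

A_5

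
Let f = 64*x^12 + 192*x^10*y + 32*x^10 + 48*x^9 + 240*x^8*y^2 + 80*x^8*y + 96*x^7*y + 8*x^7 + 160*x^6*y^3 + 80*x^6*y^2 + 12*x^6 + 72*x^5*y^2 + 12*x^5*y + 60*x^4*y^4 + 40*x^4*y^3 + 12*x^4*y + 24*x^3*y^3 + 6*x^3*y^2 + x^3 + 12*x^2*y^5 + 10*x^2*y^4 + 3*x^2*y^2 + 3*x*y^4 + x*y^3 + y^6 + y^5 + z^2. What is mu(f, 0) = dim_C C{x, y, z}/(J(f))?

The Hessian of f at 0 has rank 1. Corank 2; j^3 = x^3 is a perfect cube, so E-series; the 4-jet and mu = 7 give E_7.

7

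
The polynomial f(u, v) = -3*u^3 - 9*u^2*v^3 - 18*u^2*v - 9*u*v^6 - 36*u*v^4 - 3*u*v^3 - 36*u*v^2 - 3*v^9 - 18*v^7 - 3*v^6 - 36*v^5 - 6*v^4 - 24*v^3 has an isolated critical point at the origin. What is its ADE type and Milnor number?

Type E7, Milnor number mu = 7.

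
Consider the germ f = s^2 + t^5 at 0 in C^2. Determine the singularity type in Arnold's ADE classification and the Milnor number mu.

The Hessian of f at 0 has rank 1. Corank 1: A-series; mu = 4 gives A_4.

Type A_4, Milnor number mu = 4.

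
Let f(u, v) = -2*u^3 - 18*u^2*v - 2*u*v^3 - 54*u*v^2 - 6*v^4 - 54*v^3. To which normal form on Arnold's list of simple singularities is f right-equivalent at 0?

E7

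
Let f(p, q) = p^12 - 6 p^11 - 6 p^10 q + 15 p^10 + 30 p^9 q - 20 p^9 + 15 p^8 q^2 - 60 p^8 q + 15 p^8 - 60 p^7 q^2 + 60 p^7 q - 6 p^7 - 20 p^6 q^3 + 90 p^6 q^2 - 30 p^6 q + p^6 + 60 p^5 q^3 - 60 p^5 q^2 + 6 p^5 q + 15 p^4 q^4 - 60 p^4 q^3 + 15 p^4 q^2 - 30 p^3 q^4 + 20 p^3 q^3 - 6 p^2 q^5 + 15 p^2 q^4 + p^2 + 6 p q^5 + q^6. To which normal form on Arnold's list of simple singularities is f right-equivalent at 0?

The Hessian of f at 0 has rank 1. Corank 1: A-series; mu = 5 gives A_5.

A5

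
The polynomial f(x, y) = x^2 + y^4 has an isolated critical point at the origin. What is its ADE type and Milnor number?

The Hessian of f at 0 is [[2, 0], [0, 0]] with rank 1, so corank 1. A Groebner basis of the Jacobian ideal J(f) in C{x,y} is {y^3, x}; counting standard monomials gives mu = 3. Corank 1: A-series; mu = 3 gives A_3.

Type A_{3}, Milnor number mu = 3.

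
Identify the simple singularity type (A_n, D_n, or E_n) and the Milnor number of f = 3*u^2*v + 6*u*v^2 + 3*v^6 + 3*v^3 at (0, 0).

Type D_7, Milnor number mu = 7.

The Hessian of f at 0 is [[0, 0], [0, 0]] with rank 0, so corank 2. A Groebner basis of the Jacobian ideal J(f) in C{u,v} is {u^2/6 + v^5 - v^2/6, u^3 + v^3, u*v + v^2}; counting standard monomials gives mu = 7. Corank 2; j^3 = 3*v*(u + v)^2 has shape L^2 M (L != M), so D-series; mu = 7 gives D_7.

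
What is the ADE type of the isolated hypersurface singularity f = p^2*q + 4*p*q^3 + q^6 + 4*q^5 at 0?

The Hessian of f at 0 has rank 0. Corank 2; j^3 = p^2*q has shape L^2 M (L != M), so D-series; mu = 7 gives D_7.

D_7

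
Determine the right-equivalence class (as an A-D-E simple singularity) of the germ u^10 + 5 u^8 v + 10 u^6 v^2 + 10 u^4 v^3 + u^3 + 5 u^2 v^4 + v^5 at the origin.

E8

The Hessian of f at 0 has rank 0. Corank 2; j^3 = u^3 is a perfect cube, so E-series; the 5-jet and mu = 8 give E_8.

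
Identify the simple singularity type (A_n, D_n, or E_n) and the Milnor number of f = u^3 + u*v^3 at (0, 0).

The Hessian of f at 0 has rank 0. Corank 2; j^3 = u^3 is a perfect cube, so E-series; the 4-jet and mu = 7 give E_7.

Type E_7, Milnor number mu = 7.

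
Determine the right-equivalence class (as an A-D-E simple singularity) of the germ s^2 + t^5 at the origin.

The Hessian of f at 0 has rank 1. Corank 1: A-series; mu = 4 gives A_4.

A_{4}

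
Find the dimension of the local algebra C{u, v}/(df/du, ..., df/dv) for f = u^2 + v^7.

6

The Hessian of f at 0 has rank 1. Corank 1: A-series; mu = 6 gives A_6.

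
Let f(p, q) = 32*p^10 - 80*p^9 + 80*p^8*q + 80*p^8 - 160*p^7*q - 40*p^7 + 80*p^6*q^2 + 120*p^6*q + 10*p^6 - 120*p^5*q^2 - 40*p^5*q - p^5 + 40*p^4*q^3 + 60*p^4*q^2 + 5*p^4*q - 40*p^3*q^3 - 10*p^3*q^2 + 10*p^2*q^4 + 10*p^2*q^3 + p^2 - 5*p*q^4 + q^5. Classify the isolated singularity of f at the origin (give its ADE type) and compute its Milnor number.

The Hessian of f at 0 has rank 1. Corank 1: A-series; mu = 4 gives A_4.

Type A4, Milnor number mu = 4.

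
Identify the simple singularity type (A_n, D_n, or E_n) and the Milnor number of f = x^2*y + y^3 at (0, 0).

Type D_{4}, Milnor number mu = 4.

The Hessian of f at 0 has rank 0. Corank 2; j^3 = y*(x^2 + y^2) splits into three distinct lines over C (the quadratic factor has nonzero discriminant), so D_4.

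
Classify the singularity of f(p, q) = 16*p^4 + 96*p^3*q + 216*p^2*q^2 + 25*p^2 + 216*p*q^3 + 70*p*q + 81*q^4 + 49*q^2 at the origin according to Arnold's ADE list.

A_3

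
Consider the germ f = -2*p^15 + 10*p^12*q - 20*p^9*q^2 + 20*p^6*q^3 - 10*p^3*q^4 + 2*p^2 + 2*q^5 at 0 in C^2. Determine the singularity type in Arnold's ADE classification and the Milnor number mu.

Type A_4, Milnor number mu = 4.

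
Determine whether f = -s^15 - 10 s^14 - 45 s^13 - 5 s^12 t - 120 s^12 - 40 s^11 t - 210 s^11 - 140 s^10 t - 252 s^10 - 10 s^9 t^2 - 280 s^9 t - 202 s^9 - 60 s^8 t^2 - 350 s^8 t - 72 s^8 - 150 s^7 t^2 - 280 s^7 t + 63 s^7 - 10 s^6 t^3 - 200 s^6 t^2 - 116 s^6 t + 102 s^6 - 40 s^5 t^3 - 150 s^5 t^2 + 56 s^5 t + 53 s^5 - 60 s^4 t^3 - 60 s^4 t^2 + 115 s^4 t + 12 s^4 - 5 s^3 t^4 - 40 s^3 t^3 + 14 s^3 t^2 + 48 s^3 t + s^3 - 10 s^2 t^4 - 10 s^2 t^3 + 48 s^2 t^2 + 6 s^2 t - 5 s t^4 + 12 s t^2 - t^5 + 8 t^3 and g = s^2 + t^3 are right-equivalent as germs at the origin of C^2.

The Hessian of f at 0 has rank 0. Corank 2; j^3 = (s + 2*t)^3 is a perfect cube, so E-series; the 5-jet and mu = 8 give E_8. The Hessian of g at 0 has rank 1. Corank 1: A-series; mu = 2 gives A_2. f is E_8 but g is A_2, hence not right-equivalent.

No.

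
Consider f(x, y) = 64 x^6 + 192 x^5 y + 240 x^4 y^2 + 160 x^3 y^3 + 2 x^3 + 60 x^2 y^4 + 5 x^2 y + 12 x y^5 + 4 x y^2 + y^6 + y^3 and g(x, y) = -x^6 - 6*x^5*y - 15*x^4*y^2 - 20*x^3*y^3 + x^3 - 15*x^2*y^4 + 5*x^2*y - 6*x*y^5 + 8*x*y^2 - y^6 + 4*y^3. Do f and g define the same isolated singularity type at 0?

Yes.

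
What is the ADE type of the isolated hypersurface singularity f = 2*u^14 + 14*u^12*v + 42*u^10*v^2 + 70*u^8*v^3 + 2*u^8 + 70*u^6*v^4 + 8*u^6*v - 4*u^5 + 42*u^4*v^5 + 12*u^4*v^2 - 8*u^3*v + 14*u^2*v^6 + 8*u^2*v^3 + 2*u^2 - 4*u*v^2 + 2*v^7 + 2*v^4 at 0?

The Hessian of f at 0 has rank 1. Corank 1: A-series; mu = 6 gives A_6.

A6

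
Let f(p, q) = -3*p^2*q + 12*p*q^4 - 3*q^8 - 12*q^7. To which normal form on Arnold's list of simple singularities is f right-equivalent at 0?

D_9

The Hessian of f at 0 has rank 0. Corank 2; j^3 = -3*p^2*q has shape L^2 M (L != M), so D-series; mu = 9 gives D_9.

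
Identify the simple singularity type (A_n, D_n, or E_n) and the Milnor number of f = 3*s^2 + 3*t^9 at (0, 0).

Type A8, Milnor number mu = 8.

The Hessian of f at 0 has rank 1. Corank 1: A-series; mu = 8 gives A_8.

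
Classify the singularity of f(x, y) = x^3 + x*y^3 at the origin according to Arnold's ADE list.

The Hessian of f at 0 has rank 0. Corank 2; j^3 = x^3 is a perfect cube, so E-series; the 4-jet and mu = 7 give E_7.

E_7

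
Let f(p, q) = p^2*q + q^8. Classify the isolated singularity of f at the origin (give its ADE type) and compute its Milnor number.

Type D_9, Milnor number mu = 9.

The Hessian of f at 0 is [[0, 0], [0, 0]] with rank 0, so corank 2. A Groebner basis of the Jacobian ideal J(f) in C{p,q} is {p^2/8 + q^7, p^3, p*q}; counting standard monomials gives mu = 9. Corank 2; j^3 = p^2*q has shape L^2 M (L != M), so D-series; mu = 9 gives D_9.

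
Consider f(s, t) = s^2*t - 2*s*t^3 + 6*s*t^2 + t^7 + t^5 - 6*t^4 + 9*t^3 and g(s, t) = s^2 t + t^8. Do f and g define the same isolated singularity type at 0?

The Hessian of f at 0 has rank 0. Corank 2; j^3 = t*(s + 3*t)^2 has shape L^2 M (L != M), so D-series; mu = 8 gives D_8. The Hessian of g at 0 has rank 0. Corank 2; j^3 = s^2*t has shape L^2 M (L != M), so D-series; mu = 9 gives D_9. f is D_8 but g is D_9, hence not right-equivalent.

No.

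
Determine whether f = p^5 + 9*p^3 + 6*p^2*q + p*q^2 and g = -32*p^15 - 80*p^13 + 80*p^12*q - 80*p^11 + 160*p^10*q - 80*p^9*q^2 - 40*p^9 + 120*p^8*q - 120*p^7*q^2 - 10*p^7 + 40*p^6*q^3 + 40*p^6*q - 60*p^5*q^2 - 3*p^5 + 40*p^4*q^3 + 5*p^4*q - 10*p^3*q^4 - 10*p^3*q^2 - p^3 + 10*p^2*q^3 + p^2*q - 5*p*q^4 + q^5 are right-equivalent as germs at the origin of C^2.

Yes.

The Hessian of f at 0 is [[0, 0], [0, 0]] with rank 0, so corank 2. A Groebner basis of the Jacobian ideal J(f) in C{p,q} is {243*p*q/5 + q^4 + 81*q^2/5, p*q^2 + q^3/3, p^2 + p*q/3}; counting standard monomials gives mu = 6. Corank 2; j^3 = p*(3*p + q)^2 has shape L^2 M (L != M), so D-series; mu = 6 gives D_6. The Hessian of g at 0 is [[0, 0], [0, 0]] with rank 0, so corank 2. A Groebner basis of the Jacobian ideal J(g) in C{p,q} is {p*q/5 + q^4, p*q^2, p^2 - p*q}; counting standard monomials gives mu = 6. Corank 2; j^3 = -p^2*(p - q) has shape L^2 M (L != M), so D-series; mu = 6 gives D_6. Both have type D_6, hence right-equivalent.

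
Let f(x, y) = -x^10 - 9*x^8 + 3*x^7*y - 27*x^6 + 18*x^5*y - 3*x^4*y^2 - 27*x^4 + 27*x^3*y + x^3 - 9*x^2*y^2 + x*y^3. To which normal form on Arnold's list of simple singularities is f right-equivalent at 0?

E_{7}

The Hessian of f at 0 is [[0, 0], [0, 0]] with rank 0, so corank 2. A Groebner basis of the Jacobian ideal J(f) in C{x,y} is {x^2/3 + y^4 + y^3/9, x^3, x^2*y - x^2/9 - y^3/27, -2*x^2/3 + x*y^2 - 2*y^3/9}; counting standard monomials gives mu = 7. Corank 2; j^3 = x^3 is a perfect cube, so E-series; the 4-jet and mu = 7 give E_7.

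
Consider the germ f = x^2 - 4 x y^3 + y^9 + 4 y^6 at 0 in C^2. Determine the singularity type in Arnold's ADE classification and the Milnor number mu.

Type A8, Milnor number mu = 8.

The Hessian of f at 0 has rank 1. Corank 1: A-series; mu = 8 gives A_8.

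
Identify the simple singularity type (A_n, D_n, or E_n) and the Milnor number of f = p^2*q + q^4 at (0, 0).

Type D_5, Milnor number mu = 5.

The Hessian of f at 0 is [[0, 0], [0, 0]] with rank 0, so corank 2. A Groebner basis of the Jacobian ideal J(f) in C{p,q} is {p^3, p^2/4 + q^3, p*q}; counting standard monomials gives mu = 5. Corank 2; j^3 = p^2*q has shape L^2 M (L != M), so D-series; mu = 5 gives D_5.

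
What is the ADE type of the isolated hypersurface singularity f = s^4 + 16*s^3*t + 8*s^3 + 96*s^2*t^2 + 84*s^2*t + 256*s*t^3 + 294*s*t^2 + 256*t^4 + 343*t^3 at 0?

E6

The Hessian of f at 0 has rank 0. Corank 2; j^3 = (2*s + 7*t)^3 is a perfect cube, so E-series; the 4-jet and mu = 6 give E_6.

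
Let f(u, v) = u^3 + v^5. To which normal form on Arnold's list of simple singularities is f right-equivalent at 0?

E_{8}

The Hessian of f at 0 is [[0, 0], [0, 0]] with rank 0, so corank 2. A Groebner basis of the Jacobian ideal J(f) in C{u,v} is {v^4, u^2}; counting standard monomials gives mu = 8. Corank 2; j^3 = u^3 is a perfect cube, so E-series; the 5-jet and mu = 8 give E_8.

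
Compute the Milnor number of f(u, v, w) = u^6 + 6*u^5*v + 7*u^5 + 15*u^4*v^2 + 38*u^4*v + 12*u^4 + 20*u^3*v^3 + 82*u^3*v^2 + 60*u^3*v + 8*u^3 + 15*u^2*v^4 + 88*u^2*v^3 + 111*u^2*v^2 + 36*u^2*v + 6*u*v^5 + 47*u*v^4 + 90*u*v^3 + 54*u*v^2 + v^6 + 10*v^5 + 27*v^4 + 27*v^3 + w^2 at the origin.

8

The Hessian of f at 0 is [[0, 0, 0], [0, 0, 0], [0, 0, 2]] with rank 1, so corank 2. A Groebner basis of the Jacobian ideal J(f) in C{u,v,w} is {-44*u^2 + u*v^3 - 11*u*v^2 - 132*u*v - 33*v^3/2 - 99*v^2, 32*u^2 + 8*u*v^2 + 96*u*v + v^4 + 12*v^3 + 72*v^2, u^3 + 9*u^2/2 - 45*u*v^2/8 + 27*u*v/2 - 81*v^3/16 + 81*v^2/8, u^2*v - u^2 + 11*u*v^2/4 - 3*u*v + 15*v^3/8 - 9*v^2/4, w}; counting standard monomials gives mu = 8. Corank 2; j^3 = (2*u + 3*v)^3 is a perfect cube, so E-series; the 5-jet and mu = 8 give E_8.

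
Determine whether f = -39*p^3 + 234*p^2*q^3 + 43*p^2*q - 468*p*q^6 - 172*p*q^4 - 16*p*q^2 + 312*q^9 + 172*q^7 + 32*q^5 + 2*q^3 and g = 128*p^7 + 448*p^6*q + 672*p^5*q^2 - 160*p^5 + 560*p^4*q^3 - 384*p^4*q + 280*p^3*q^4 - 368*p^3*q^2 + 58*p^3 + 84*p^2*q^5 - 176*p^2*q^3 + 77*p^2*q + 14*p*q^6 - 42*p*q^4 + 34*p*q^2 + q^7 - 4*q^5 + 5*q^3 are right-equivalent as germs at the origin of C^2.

Yes.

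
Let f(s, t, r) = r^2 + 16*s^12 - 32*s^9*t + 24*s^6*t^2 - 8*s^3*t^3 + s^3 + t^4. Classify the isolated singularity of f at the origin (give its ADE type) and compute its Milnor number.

Type E_{6}, Milnor number mu = 6.

The Hessian of f at 0 has rank 1. Corank 2; j^3 = s^3 is a perfect cube, so E-series; the 4-jet and mu = 6 give E_6.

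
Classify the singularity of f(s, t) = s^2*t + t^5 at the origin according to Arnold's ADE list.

D_6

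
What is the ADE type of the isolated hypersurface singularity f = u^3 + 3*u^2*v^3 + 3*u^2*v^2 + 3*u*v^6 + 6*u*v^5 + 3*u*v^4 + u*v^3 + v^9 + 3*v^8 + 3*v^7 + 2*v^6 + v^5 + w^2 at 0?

The Hessian of f at 0 is [[0, 0, 0], [0, 0, 0], [0, 0, 2]] with rank 1, so corank 2. A Groebner basis of the Jacobian ideal J(f) in C{u,v,w} is {-u^2 + v^4 - v^3/3, u^3, u^2*v + u^2/3 + v^3/9, u^2 + u*v^2 + v^3/3, w}; counting standard monomials gives mu = 7. Corank 2; j^3 = u^3 is a perfect cube, so E-series; the 4-jet and mu = 7 give E_7.

E7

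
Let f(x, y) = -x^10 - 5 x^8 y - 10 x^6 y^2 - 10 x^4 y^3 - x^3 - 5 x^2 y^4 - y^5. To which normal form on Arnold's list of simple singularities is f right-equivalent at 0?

E_8

The Hessian of f at 0 has rank 0. Corank 2; j^3 = -x^3 is a perfect cube, so E-series; the 5-jet and mu = 8 give E_8.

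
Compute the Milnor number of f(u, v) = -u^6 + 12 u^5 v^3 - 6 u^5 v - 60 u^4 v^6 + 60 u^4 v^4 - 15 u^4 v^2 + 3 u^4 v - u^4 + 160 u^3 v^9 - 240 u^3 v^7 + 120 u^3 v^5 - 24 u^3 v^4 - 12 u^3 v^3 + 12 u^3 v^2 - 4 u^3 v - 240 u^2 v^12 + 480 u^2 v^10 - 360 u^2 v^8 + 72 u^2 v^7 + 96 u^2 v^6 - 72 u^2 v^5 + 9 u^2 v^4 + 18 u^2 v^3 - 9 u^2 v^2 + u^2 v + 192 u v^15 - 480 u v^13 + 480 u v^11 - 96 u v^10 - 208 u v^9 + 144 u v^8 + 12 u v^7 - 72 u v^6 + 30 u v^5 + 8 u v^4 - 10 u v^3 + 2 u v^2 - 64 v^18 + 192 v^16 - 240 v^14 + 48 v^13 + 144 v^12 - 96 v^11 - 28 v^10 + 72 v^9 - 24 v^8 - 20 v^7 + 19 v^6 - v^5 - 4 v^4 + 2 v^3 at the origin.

The Hessian of f at 0 is [[0, 0], [0, 0]] with rank 0, so corank 2. A Groebner basis of the Jacobian ideal J(f) in C{u,v} is {v^3, u^2 + 2*v^2, u*v + v^2}; counting standard monomials gives mu = 4. Corank 2; j^3 = v*(u^2 + 2*u*v + 2*v^2) splits into three distinct lines over C (the quadratic factor has nonzero discriminant), so D_4.

4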